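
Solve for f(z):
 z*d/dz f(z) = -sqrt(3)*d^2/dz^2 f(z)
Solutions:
 f(z) = C1 + C2*erf(sqrt(2)*3^(3/4)*z/6)


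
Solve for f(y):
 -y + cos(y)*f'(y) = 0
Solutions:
 f(y) = C1 + Integral(y/cos(y), y)


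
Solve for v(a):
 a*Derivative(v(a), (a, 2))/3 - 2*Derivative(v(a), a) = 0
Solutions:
 v(a) = C1 + C2*a^7


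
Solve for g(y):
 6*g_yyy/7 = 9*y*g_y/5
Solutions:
 g(y) = C1 + Integral(C2*airyai(10^(2/3)*21^(1/3)*y/10) + C3*airybi(10^(2/3)*21^(1/3)*y/10), y)


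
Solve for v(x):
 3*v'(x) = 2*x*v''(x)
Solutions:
 v(x) = C1 + C2*x^(5/2)


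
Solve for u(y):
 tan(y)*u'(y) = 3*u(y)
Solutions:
 u(y) = C1*sin(y)^3


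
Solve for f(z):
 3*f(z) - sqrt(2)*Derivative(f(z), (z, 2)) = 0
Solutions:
 f(z) = C1*exp(-2^(3/4)*sqrt(3)*z/2) + C2*exp(2^(3/4)*sqrt(3)*z/2)


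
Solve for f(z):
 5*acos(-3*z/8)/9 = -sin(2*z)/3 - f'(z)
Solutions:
 f(z) = C1 - 5*z*acos(-3*z/8)/9 - 5*sqrt(64 - 9*z^2)/27 + cos(2*z)/6


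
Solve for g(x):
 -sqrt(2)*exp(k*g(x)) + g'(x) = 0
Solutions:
 g(x) = Piecewise((log(-1/(C1*k + sqrt(2)*k*x))/k, Ne(k, 0)), (nan, True))
 g(x) = Piecewise((C1 + sqrt(2)*x, Eq(k, 0)), (nan, True))


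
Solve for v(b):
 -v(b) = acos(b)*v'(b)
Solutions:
 v(b) = C1*exp(-Integral(1/acos(b), b))


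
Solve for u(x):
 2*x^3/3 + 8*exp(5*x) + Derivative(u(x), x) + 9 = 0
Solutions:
 u(x) = C1 - x^4/6 - 9*x - 8*exp(5*x)/5


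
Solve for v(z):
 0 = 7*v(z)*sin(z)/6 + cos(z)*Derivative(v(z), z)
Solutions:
 v(z) = C1*cos(z)^(7/6)


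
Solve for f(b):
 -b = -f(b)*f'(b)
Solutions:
 f(b) = -sqrt(C1 + b^2)
 f(b) = sqrt(C1 + b^2)


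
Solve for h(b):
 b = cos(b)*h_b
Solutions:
 h(b) = C1 + Integral(b/cos(b), b)


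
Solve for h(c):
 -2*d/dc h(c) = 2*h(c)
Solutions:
 h(c) = C1*exp(-c)


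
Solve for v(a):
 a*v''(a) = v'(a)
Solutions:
 v(a) = C1 + C2*a^2


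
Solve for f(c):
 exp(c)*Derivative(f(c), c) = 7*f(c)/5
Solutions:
 f(c) = C1*exp(-7*exp(-c)/5)


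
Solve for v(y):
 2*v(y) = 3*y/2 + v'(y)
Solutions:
 v(y) = C1*exp(2*y) + 3*y/4 + 3/8


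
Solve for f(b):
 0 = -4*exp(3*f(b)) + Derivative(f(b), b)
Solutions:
 f(b) = log(-1/(C1 + 12*b))/3
 f(b) = log((-1/(C1 + 4*b))^(1/3)*(-3^(2/3) - 3*3^(1/6)*I)/6)
 f(b) = log((-1/(C1 + 4*b))^(1/3)*(-3^(2/3) + 3*3^(1/6)*I)/6)


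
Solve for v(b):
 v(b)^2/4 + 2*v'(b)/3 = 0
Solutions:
 v(b) = 8/(C1 + 3*b)


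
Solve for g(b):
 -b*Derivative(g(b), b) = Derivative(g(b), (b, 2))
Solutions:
 g(b) = C1 + C2*erf(sqrt(2)*b/2)


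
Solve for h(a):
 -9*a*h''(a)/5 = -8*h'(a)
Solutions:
 h(a) = C1 + C2*a^(49/9)


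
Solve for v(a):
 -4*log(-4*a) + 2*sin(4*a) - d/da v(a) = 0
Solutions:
 v(a) = C1 - 4*a*log(-a) - 8*a*log(2) + 4*a - cos(4*a)/2


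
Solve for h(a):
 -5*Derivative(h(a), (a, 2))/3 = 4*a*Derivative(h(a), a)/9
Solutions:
 h(a) = C1 + C2*erf(sqrt(30)*a/15)


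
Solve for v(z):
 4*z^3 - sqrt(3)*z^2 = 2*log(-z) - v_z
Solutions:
 v(z) = C1 - z^4 + sqrt(3)*z^3/3 + 2*z*log(-z) - 2*z


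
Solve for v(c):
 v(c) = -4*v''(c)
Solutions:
 v(c) = C1*sin(c/2) + C2*cos(c/2)


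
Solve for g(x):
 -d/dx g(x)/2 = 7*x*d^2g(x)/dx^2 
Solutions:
 g(x) = C1 + C2*x^(13/14)


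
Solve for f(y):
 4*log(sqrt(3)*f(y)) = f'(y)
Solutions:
 -Integral(1/(2*log(_y) + log(3)), (_y, f(y)))/2 = C1 - y


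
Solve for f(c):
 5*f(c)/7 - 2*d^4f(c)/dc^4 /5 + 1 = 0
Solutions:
 f(c) = C1*exp(-14^(3/4)*sqrt(5)*c/14) + C2*exp(14^(3/4)*sqrt(5)*c/14) + C3*sin(14^(3/4)*sqrt(5)*c/14) + C4*cos(14^(3/4)*sqrt(5)*c/14) - 7/5


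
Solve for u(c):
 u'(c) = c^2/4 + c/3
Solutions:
 u(c) = C1 + c^3/12 + c^2/6


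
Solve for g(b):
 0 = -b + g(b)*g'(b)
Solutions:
 g(b) = -sqrt(C1 + b^2)
 g(b) = sqrt(C1 + b^2)


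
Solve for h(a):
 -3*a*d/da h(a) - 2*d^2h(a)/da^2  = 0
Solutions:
 h(a) = C1 + C2*erf(sqrt(3)*a/2)


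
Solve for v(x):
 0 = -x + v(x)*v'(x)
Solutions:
 v(x) = -sqrt(C1 + x^2)
 v(x) = sqrt(C1 + x^2)


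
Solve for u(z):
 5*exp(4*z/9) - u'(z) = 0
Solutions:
 u(z) = C1 + 45*exp(4*z/9)/4


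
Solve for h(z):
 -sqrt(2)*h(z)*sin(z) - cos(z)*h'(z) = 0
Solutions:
 h(z) = C1*cos(z)^(sqrt(2))


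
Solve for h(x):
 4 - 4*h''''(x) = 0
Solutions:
 h(x) = C1 + C2*x + C3*x^2 + C4*x^3 + x^4/24


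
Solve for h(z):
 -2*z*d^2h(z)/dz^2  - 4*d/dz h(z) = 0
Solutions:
 h(z) = C1 + C2/z


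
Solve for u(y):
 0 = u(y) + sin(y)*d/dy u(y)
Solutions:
 u(y) = C1*sqrt(cos(y) + 1)/sqrt(cos(y) - 1)


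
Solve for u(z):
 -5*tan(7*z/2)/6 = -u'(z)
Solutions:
 u(z) = C1 - 5*log(cos(7*z/2))/21


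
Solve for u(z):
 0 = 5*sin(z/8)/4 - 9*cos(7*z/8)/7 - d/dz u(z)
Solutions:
 u(z) = C1 - 72*sin(7*z/8)/49 - 10*cos(z/8)


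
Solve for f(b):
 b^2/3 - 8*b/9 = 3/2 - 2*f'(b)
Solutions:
 f(b) = C1 - b^3/18 + 2*b^2/9 + 3*b/4


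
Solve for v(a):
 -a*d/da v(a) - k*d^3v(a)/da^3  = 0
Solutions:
 v(a) = C1 + Integral(C2*airyai(a*(-1/k)^(1/3)) + C3*airybi(a*(-1/k)^(1/3)), a)


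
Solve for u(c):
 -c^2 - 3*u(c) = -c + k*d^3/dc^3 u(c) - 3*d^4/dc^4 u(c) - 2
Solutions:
 u(c) = C1*exp(c*(k - sqrt(k^2 + 6*12^(1/3)*(-k^2 + sqrt(k^4 + 768))^(1/3) - 48*18^(1/3)/(-k^2 + sqrt(k^4 + 768))^(1/3)) - sqrt(2)*sqrt(-k^3/sqrt(k^2 + 6*12^(1/3)*(-k^2 + sqrt(k^4 + 768))^(1/3) - 48*18^(1/3)/(-k^2 + sqrt(k^4 + 768))^(1/3)) + k^2 - 3*12^(1/3)*(-k^2 + sqrt(k^4 + 768))^(1/3) + 24*18^(1/3)/(-k^2 + sqrt(k^4 + 768))^(1/3)))/12) + C2*exp(c*(k - sqrt(k^2 + 6*12^(1/3)*(-k^2 + sqrt(k^4 + 768))^(1/3) - 48*18^(1/3)/(-k^2 + sqrt(k^4 + 768))^(1/3)) + sqrt(2)*sqrt(-k^3/sqrt(k^2 + 6*12^(1/3)*(-k^2 + sqrt(k^4 + 768))^(1/3) - 48*18^(1/3)/(-k^2 + sqrt(k^4 + 768))^(1/3)) + k^2 - 3*12^(1/3)*(-k^2 + sqrt(k^4 + 768))^(1/3) + 24*18^(1/3)/(-k^2 + sqrt(k^4 + 768))^(1/3)))/12) + C3*exp(c*(k + sqrt(k^2 + 6*12^(1/3)*(-k^2 + sqrt(k^4 + 768))^(1/3) - 48*18^(1/3)/(-k^2 + sqrt(k^4 + 768))^(1/3)) - sqrt(2)*sqrt(k^3/sqrt(k^2 + 6*12^(1/3)*(-k^2 + sqrt(k^4 + 768))^(1/3) - 48*18^(1/3)/(-k^2 + sqrt(k^4 + 768))^(1/3)) + k^2 - 3*12^(1/3)*(-k^2 + sqrt(k^4 + 768))^(1/3) + 24*18^(1/3)/(-k^2 + sqrt(k^4 + 768))^(1/3)))/12) + C4*exp(c*(k + sqrt(k^2 + 6*12^(1/3)*(-k^2 + sqrt(k^4 + 768))^(1/3) - 48*18^(1/3)/(-k^2 + sqrt(k^4 + 768))^(1/3)) + sqrt(2)*sqrt(k^3/sqrt(k^2 + 6*12^(1/3)*(-k^2 + sqrt(k^4 + 768))^(1/3) - 48*18^(1/3)/(-k^2 + sqrt(k^4 + 768))^(1/3)) + k^2 - 3*12^(1/3)*(-k^2 + sqrt(k^4 + 768))^(1/3) + 24*18^(1/3)/(-k^2 + sqrt(k^4 + 768))^(1/3)))/12) - c^2/3 + c/3 + 2/3


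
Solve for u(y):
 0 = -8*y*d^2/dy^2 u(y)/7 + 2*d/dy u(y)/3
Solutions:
 u(y) = C1 + C2*y^(19/12)


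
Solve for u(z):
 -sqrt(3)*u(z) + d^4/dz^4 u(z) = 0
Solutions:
 u(z) = C1*exp(-3^(1/8)*z) + C2*exp(3^(1/8)*z) + C3*sin(3^(1/8)*z) + C4*cos(3^(1/8)*z)


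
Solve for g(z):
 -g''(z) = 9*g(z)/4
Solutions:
 g(z) = C1*sin(3*z/2) + C2*cos(3*z/2)


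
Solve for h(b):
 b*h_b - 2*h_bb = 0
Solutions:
 h(b) = C1 + C2*erfi(b/2)


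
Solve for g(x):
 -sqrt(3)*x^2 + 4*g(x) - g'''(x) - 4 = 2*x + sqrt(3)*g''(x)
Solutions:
 g(x) = C1*exp(-x*((-sqrt(3)/9 + sqrt(-3 + (-18 + sqrt(3))^2)/9 + 2)^(-1/3) + 2*sqrt(3) + 3*(-sqrt(3)/9 + sqrt(-3 + (-18 + sqrt(3))^2)/9 + 2)^(1/3))/6)*sin(sqrt(3)*x*(-3*(-sqrt(3)/9 + sqrt(3)*sqrt(-4 + 27*(-4 + 2*sqrt(3)/9)^2)/18 + 2)^(1/3) + (-sqrt(3)/9 + sqrt(3)*sqrt(-4 + 27*(-4 + 2*sqrt(3)/9)^2)/18 + 2)^(-1/3))/6) + C2*exp(-x*((-sqrt(3)/9 + sqrt(-3 + (-18 + sqrt(3))^2)/9 + 2)^(-1/3) + 2*sqrt(3) + 3*(-sqrt(3)/9 + sqrt(-3 + (-18 + sqrt(3))^2)/9 + 2)^(1/3))/6)*cos(sqrt(3)*x*(-3*(-sqrt(3)/9 + sqrt(3)*sqrt(-4 + 27*(-4 + 2*sqrt(3)/9)^2)/18 + 2)^(1/3) + (-sqrt(3)/9 + sqrt(3)*sqrt(-4 + 27*(-4 + 2*sqrt(3)/9)^2)/18 + 2)^(-1/3))/6) + C3*exp(x*(-sqrt(3)/3 + 1/(3*(-sqrt(3)/9 + sqrt(-3 + (-18 + sqrt(3))^2)/9 + 2)^(1/3)) + (-sqrt(3)/9 + sqrt(-3 + (-18 + sqrt(3))^2)/9 + 2)^(1/3))) + sqrt(3)*x^2/4 + x/2 + 11/8


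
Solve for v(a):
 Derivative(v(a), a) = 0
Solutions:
 v(a) = C1


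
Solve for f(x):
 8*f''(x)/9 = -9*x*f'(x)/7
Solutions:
 f(x) = C1 + C2*erf(9*sqrt(7)*x/28)


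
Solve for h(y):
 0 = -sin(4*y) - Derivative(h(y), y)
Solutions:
 h(y) = C1 + cos(4*y)/4


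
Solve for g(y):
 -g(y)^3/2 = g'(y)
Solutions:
 g(y) = -sqrt(-1/(C1 - y))
 g(y) = sqrt(-1/(C1 - y))


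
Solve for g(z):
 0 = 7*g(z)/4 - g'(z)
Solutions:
 g(z) = C1*exp(7*z/4)


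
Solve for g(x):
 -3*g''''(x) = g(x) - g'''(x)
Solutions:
 g(x) = C1*exp(x*(1 - sqrt(1 + 48*2^(1/3)/(1 + sqrt(255)*I)^(1/3) + 6*2^(2/3)*(1 + sqrt(255)*I)^(1/3)))/12)*sin(sqrt(2)*x*sqrt(Abs(-1 + 24*2^(1/3)/(1 + sqrt(255)*I)^(1/3) + 1/sqrt(1 + 48*2^(1/3)/(1 + sqrt(255)*I)^(1/3) + 6*2^(2/3)*(1 + sqrt(255)*I)^(1/3)) + 3*2^(2/3)*(1 + sqrt(255)*I)^(1/3)))/12) + C2*exp(x*(1 - sqrt(1 + 48*2^(1/3)/(1 + sqrt(255)*I)^(1/3) + 6*2^(2/3)*(1 + sqrt(255)*I)^(1/3)))/12)*cos(sqrt(2)*x*sqrt(-1 + 24*2^(1/3)/(1 + sqrt(255)*I)^(1/3) + 1/sqrt(1 + 48*2^(1/3)/(1 + sqrt(255)*I)^(1/3) + 6*2^(2/3)*(1 + sqrt(255)*I)^(1/3)) + 3*2^(2/3)*(1 + sqrt(255)*I)^(1/3))/12) + C3*exp(x*(1 + sqrt(1 + 48*2^(1/3)/(1 + sqrt(255)*I)^(1/3) + 6*2^(2/3)*(1 + sqrt(255)*I)^(1/3)))/12)*sin(sqrt(2)*x*sqrt(Abs(1 - 3*2^(2/3)*(1 + sqrt(255)*I)^(1/3) + 1/sqrt(1 + 48*2^(1/3)/(1 + sqrt(255)*I)^(1/3) + 6*2^(2/3)*(1 + sqrt(255)*I)^(1/3)) - 24*2^(1/3)/(1 + sqrt(255)*I)^(1/3)))/12) + C4*exp(x*(1 + sqrt(1 + 48*2^(1/3)/(1 + sqrt(255)*I)^(1/3) + 6*2^(2/3)*(1 + sqrt(255)*I)^(1/3)))/12)*cos(sqrt(2)*x*sqrt(-1 + 24*2^(1/3)/(1 + sqrt(255)*I)^(1/3) - 1/sqrt(1 + 48*2^(1/3)/(1 + sqrt(255)*I)^(1/3) + 6*2^(2/3)*(1 + sqrt(255)*I)^(1/3)) + 3*2^(2/3)*(1 + sqrt(255)*I)^(1/3))/12)


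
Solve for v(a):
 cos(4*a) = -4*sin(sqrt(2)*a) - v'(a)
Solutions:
 v(a) = C1 - sin(4*a)/4 + 2*sqrt(2)*cos(sqrt(2)*a)


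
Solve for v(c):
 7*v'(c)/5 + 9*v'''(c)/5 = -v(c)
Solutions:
 v(c) = C1*exp(c*(-14*18^(1/3)/(135 + sqrt(22341))^(1/3) + 12^(1/3)*(135 + sqrt(22341))^(1/3))/36)*sin(2^(1/3)*3^(1/6)*c*(42/(135 + sqrt(22341))^(1/3) + 2^(1/3)*3^(2/3)*(135 + sqrt(22341))^(1/3))/36) + C2*exp(c*(-14*18^(1/3)/(135 + sqrt(22341))^(1/3) + 12^(1/3)*(135 + sqrt(22341))^(1/3))/36)*cos(2^(1/3)*3^(1/6)*c*(42/(135 + sqrt(22341))^(1/3) + 2^(1/3)*3^(2/3)*(135 + sqrt(22341))^(1/3))/36) + C3*exp(-c*(-14*18^(1/3)/(135 + sqrt(22341))^(1/3) + 12^(1/3)*(135 + sqrt(22341))^(1/3))/18)


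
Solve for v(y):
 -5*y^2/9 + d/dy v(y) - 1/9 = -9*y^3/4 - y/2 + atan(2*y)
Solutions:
 v(y) = C1 - 9*y^4/16 + 5*y^3/27 - y^2/4 + y*atan(2*y) + y/9 - log(4*y^2 + 1)/4


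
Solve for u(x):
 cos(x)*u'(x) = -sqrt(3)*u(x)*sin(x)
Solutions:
 u(x) = C1*cos(x)^(sqrt(3))


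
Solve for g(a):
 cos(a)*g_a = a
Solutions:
 g(a) = C1 + Integral(a/cos(a), a)


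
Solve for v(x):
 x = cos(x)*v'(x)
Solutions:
 v(x) = C1 + Integral(x/cos(x), x)


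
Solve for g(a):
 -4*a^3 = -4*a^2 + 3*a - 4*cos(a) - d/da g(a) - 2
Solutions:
 g(a) = C1 + a^4 - 4*a^3/3 + 3*a^2/2 - 2*a - 4*sin(a)


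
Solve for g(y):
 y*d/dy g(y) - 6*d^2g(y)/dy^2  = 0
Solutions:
 g(y) = C1 + C2*erfi(sqrt(3)*y/6)


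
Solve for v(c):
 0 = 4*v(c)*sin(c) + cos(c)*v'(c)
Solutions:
 v(c) = C1*cos(c)^4


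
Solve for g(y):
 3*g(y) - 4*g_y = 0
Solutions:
 g(y) = C1*exp(3*y/4)


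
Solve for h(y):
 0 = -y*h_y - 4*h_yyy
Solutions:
 h(y) = C1 + Integral(C2*airyai(-2^(1/3)*y/2) + C3*airybi(-2^(1/3)*y/2), y)


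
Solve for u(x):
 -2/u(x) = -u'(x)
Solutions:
 u(x) = -sqrt(C1 + 4*x)
 u(x) = sqrt(C1 + 4*x)


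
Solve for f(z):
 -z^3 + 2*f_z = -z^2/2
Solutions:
 f(z) = C1 + z^4/8 - z^3/12


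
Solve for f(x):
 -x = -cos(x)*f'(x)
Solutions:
 f(x) = C1 + Integral(x/cos(x), x)


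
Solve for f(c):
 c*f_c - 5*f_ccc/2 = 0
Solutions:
 f(c) = C1 + Integral(C2*airyai(2^(1/3)*5^(2/3)*c/5) + C3*airybi(2^(1/3)*5^(2/3)*c/5), c)


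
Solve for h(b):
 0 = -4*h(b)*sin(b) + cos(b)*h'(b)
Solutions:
 h(b) = C1/cos(b)^4


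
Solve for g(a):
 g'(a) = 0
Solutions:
 g(a) = C1


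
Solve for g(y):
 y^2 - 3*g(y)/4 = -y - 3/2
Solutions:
 g(y) = 4*y^2/3 + 4*y/3 + 2


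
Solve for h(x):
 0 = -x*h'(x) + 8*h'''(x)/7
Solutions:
 h(x) = C1 + Integral(C2*airyai(7^(1/3)*x/2) + C3*airybi(7^(1/3)*x/2), x)


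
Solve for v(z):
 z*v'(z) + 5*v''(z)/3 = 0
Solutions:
 v(z) = C1 + C2*erf(sqrt(30)*z/10)


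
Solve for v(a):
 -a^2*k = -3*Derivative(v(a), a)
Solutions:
 v(a) = C1 + a^3*k/9


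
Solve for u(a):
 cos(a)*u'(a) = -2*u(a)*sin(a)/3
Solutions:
 u(a) = C1*cos(a)^(2/3)


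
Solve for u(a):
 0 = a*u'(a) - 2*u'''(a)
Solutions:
 u(a) = C1 + Integral(C2*airyai(2^(2/3)*a/2) + C3*airybi(2^(2/3)*a/2), a)


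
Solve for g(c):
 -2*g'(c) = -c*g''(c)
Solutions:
 g(c) = C1 + C2*c^3


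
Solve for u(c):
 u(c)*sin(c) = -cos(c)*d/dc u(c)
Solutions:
 u(c) = C1*cos(c)


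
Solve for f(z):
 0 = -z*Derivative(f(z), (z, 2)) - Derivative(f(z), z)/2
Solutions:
 f(z) = C1 + C2*sqrt(z)


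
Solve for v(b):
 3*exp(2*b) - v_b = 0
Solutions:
 v(b) = C1 + 3*exp(2*b)/2


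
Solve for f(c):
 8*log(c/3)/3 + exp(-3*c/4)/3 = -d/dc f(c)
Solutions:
 f(c) = C1 - 8*c*log(c)/3 + 8*c*(1 + log(3))/3 + 4*exp(-3*c/4)/9


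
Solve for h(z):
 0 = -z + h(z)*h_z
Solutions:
 h(z) = -sqrt(C1 + z^2)
 h(z) = sqrt(C1 + z^2)


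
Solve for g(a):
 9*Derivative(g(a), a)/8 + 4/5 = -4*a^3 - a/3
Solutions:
 g(a) = C1 - 8*a^4/9 - 4*a^2/27 - 32*a/45


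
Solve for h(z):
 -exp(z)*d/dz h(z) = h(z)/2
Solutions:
 h(z) = C1*exp(exp(-z)/2)


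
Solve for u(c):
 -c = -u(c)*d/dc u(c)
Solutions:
 u(c) = -sqrt(C1 + c^2)
 u(c) = sqrt(C1 + c^2)


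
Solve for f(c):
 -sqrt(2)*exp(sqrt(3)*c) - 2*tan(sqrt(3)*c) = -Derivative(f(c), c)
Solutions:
 f(c) = C1 + sqrt(6)*exp(sqrt(3)*c)/3 - 2*sqrt(3)*log(cos(sqrt(3)*c))/3


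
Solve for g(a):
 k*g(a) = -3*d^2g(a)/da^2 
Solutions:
 g(a) = C1*exp(-sqrt(3)*a*sqrt(-k)/3) + C2*exp(sqrt(3)*a*sqrt(-k)/3)


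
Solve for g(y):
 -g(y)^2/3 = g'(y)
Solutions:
 g(y) = 3/(C1 + y)


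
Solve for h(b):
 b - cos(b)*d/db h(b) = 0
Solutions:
 h(b) = C1 + Integral(b/cos(b), b)


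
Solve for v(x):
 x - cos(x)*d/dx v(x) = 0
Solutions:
 v(x) = C1 + Integral(x/cos(x), x)


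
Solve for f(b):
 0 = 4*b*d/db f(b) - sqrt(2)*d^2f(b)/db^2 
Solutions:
 f(b) = C1 + C2*erfi(2^(1/4)*b)


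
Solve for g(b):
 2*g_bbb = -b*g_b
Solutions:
 g(b) = C1 + Integral(C2*airyai(-2^(2/3)*b/2) + C3*airybi(-2^(2/3)*b/2), b)


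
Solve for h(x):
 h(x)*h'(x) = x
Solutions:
 h(x) = -sqrt(C1 + x^2)
 h(x) = sqrt(C1 + x^2)


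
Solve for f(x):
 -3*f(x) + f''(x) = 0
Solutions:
 f(x) = C1*exp(-sqrt(3)*x) + C2*exp(sqrt(3)*x)


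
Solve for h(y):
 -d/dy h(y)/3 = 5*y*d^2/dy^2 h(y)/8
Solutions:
 h(y) = C1 + C2*y^(7/15)


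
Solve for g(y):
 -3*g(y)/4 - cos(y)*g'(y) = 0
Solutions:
 g(y) = C1*(sin(y) - 1)^(3/8)/(sin(y) + 1)^(3/8)


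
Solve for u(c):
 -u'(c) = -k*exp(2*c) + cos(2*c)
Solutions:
 u(c) = C1 + k*exp(2*c)/2 - sin(2*c)/2


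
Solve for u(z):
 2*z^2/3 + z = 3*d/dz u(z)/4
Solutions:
 u(z) = C1 + 8*z^3/27 + 2*z^2/3


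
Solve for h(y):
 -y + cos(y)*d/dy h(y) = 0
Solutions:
 h(y) = C1 + Integral(y/cos(y), y)


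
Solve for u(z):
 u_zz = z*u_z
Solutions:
 u(z) = C1 + C2*erfi(sqrt(2)*z/2)


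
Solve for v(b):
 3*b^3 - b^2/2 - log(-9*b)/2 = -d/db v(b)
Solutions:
 v(b) = C1 - 3*b^4/4 + b^3/6 + b*log(-b)/2 + b*(-1/2 + log(3))


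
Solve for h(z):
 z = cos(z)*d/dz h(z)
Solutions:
 h(z) = C1 + Integral(z/cos(z), z)


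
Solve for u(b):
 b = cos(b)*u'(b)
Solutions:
 u(b) = C1 + Integral(b/cos(b), b)


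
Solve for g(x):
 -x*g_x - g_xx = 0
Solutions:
 g(x) = C1 + C2*erf(sqrt(2)*x/2)


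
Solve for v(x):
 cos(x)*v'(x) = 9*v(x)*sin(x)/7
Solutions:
 v(x) = C1/cos(x)^(9/7)


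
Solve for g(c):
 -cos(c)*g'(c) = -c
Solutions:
 g(c) = C1 + Integral(c/cos(c), c)


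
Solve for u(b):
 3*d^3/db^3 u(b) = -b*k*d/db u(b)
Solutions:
 u(b) = C1 + Integral(C2*airyai(3^(2/3)*b*(-k)^(1/3)/3) + C3*airybi(3^(2/3)*b*(-k)^(1/3)/3), b)


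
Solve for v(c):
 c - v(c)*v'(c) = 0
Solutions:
 v(c) = -sqrt(C1 + c^2)
 v(c) = sqrt(C1 + c^2)


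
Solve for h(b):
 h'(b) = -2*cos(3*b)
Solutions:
 h(b) = C1 - 2*sin(3*b)/3


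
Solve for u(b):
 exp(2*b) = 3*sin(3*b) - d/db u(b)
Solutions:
 u(b) = C1 - exp(2*b)/2 - cos(3*b)


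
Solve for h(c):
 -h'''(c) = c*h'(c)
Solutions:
 h(c) = C1 + Integral(C2*airyai(-c) + C3*airybi(-c), c)


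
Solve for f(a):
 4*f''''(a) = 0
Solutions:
 f(a) = C1 + C2*a + C3*a^2 + C4*a^3


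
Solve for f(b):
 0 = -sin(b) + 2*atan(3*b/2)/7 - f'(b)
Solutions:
 f(b) = C1 + 2*b*atan(3*b/2)/7 - 2*log(9*b^2 + 4)/21 + cos(b)


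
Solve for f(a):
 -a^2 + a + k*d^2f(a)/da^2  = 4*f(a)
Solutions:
 f(a) = C1*exp(-2*a*sqrt(1/k)) + C2*exp(2*a*sqrt(1/k)) - a^2/4 + a/4 - k/8


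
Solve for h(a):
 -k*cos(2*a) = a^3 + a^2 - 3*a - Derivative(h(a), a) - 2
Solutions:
 h(a) = C1 + a^4/4 + a^3/3 - 3*a^2/2 - 2*a + k*sin(2*a)/2


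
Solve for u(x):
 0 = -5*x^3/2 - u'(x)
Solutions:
 u(x) = C1 - 5*x^4/8


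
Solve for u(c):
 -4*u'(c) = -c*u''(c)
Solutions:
 u(c) = C1 + C2*c^5


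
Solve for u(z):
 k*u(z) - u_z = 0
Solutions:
 u(z) = C1*exp(k*z)


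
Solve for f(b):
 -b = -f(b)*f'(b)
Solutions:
 f(b) = -sqrt(C1 + b^2)
 f(b) = sqrt(C1 + b^2)


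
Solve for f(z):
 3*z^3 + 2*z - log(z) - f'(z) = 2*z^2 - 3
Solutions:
 f(z) = C1 + 3*z^4/4 - 2*z^3/3 + z^2 - z*log(z) + 4*z


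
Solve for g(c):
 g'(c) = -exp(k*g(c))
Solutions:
 g(c) = Piecewise((log(1/(C1*k + c*k))/k, Ne(k, 0)), (nan, True))
 g(c) = Piecewise((C1 - c, Eq(k, 0)), (nan, True))


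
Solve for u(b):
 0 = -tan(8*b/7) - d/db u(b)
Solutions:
 u(b) = C1 + 7*log(cos(8*b/7))/8


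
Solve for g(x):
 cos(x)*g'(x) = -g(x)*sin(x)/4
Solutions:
 g(x) = C1*cos(x)^(1/4)


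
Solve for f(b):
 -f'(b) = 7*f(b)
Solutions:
 f(b) = C1*exp(-7*b)


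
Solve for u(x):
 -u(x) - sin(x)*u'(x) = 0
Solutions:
 u(x) = C1*sqrt(cos(x) + 1)/sqrt(cos(x) - 1)


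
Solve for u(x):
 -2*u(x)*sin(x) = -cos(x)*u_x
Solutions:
 u(x) = C1/cos(x)^2


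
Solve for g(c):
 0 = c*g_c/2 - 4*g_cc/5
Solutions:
 g(c) = C1 + C2*erfi(sqrt(5)*c/4)


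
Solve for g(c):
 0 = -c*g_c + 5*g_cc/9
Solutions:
 g(c) = C1 + C2*erfi(3*sqrt(10)*c/10)


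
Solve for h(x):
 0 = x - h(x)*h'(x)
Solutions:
 h(x) = -sqrt(C1 + x^2)
 h(x) = sqrt(C1 + x^2)


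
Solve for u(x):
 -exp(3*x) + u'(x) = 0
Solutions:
 u(x) = C1 + exp(3*x)/3


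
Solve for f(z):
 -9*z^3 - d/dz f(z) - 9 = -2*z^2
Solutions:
 f(z) = C1 - 9*z^4/4 + 2*z^3/3 - 9*z


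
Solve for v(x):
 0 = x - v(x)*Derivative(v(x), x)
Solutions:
 v(x) = -sqrt(C1 + x^2)
 v(x) = sqrt(C1 + x^2)


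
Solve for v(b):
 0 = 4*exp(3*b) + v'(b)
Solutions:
 v(b) = C1 - 4*exp(3*b)/3


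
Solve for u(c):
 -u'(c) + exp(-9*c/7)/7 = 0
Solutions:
 u(c) = C1 - exp(-9*c/7)/9


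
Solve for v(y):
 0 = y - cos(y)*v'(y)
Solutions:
 v(y) = C1 + Integral(y/cos(y), y)


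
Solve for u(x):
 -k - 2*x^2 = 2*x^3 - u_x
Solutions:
 u(x) = C1 + k*x + x^4/2 + 2*x^3/3


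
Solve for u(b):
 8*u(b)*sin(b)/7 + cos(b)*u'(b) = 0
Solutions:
 u(b) = C1*cos(b)^(8/7)


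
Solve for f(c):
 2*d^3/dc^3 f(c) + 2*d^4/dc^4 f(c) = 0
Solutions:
 f(c) = C1 + C2*c + C3*c^2 + C4*exp(-c)


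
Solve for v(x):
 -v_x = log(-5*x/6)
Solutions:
 v(x) = C1 - x*log(-x) + x*(-log(5) + 1 + log(6))


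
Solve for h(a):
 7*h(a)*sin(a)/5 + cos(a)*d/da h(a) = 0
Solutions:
 h(a) = C1*cos(a)^(7/5)


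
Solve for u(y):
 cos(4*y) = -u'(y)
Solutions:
 u(y) = C1 - sin(4*y)/4


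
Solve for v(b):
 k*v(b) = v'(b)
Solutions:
 v(b) = C1*exp(b*k)


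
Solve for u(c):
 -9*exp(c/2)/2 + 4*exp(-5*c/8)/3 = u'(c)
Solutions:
 u(c) = C1 - 9*exp(c/2) - 32*exp(-5*c/8)/15


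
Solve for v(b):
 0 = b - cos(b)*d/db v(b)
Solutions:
 v(b) = C1 + Integral(b/cos(b), b)


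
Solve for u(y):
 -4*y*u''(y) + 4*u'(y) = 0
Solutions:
 u(y) = C1 + C2*y^2


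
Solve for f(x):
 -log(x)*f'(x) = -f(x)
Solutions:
 f(x) = C1*exp(li(x))


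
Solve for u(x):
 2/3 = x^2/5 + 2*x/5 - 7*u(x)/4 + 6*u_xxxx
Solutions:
 u(x) = C1*exp(-378^(1/4)*x/6) + C2*exp(378^(1/4)*x/6) + C3*sin(378^(1/4)*x/6) + C4*cos(378^(1/4)*x/6) + 4*x^2/35 + 8*x/35 - 8/21


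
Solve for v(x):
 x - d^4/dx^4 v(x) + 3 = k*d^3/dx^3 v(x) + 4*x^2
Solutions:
 v(x) = C1 + C2*x + C3*x^2 + C4*exp(-k*x) - x^5/(15*k) + x^4*(1 + 8/k)/(24*k) + x^3*(3 - 1/k - 8/k^2)/(6*k)


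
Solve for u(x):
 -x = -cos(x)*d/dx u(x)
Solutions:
 u(x) = C1 + Integral(x/cos(x), x)


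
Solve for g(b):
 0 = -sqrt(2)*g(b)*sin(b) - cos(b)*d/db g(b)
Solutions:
 g(b) = C1*cos(b)^(sqrt(2))


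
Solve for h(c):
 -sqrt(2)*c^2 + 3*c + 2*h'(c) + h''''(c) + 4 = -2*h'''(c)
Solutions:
 h(c) = C1 + C2*exp(c*(-4 + 4/(3*sqrt(129) + 35)^(1/3) + (3*sqrt(129) + 35)^(1/3))/6)*sin(sqrt(3)*c*(-(3*sqrt(129) + 35)^(1/3) + 4/(3*sqrt(129) + 35)^(1/3))/6) + C3*exp(c*(-4 + 4/(3*sqrt(129) + 35)^(1/3) + (3*sqrt(129) + 35)^(1/3))/6)*cos(sqrt(3)*c*(-(3*sqrt(129) + 35)^(1/3) + 4/(3*sqrt(129) + 35)^(1/3))/6) + C4*exp(-c*(4/(3*sqrt(129) + 35)^(1/3) + 2 + (3*sqrt(129) + 35)^(1/3))/3) + sqrt(2)*c^3/6 - 3*c^2/4 - 2*c - sqrt(2)*c


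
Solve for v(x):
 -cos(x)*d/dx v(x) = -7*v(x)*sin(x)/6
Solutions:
 v(x) = C1/cos(x)^(7/6)


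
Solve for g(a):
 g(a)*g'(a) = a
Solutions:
 g(a) = -sqrt(C1 + a^2)
 g(a) = sqrt(C1 + a^2)


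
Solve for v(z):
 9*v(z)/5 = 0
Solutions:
 v(z) = 0


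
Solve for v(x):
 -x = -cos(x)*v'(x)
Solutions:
 v(x) = C1 + Integral(x/cos(x), x)


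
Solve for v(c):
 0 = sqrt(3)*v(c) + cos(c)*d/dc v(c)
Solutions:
 v(c) = C1*(sin(c) - 1)^(sqrt(3)/2)/(sin(c) + 1)^(sqrt(3)/2)


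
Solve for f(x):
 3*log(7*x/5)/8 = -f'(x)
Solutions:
 f(x) = C1 - 3*x*log(x)/8 - 3*x*log(7)/8 + 3*x/8 + 3*x*log(5)/8


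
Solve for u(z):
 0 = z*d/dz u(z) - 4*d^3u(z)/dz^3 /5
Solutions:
 u(z) = C1 + Integral(C2*airyai(10^(1/3)*z/2) + C3*airybi(10^(1/3)*z/2), z)


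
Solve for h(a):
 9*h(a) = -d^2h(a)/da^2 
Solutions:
 h(a) = C1*sin(3*a) + C2*cos(3*a)


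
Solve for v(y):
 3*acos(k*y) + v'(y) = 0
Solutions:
 v(y) = C1 - 3*Piecewise((y*acos(k*y) - sqrt(-k^2*y^2 + 1)/k, Ne(k, 0)), (pi*y/2, True))


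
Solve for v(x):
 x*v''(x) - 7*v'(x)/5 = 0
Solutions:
 v(x) = C1 + C2*x^(12/5)


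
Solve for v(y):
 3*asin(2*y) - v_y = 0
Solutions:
 v(y) = C1 + 3*y*asin(2*y) + 3*sqrt(1 - 4*y^2)/2


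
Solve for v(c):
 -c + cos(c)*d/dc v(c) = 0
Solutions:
 v(c) = C1 + Integral(c/cos(c), c)


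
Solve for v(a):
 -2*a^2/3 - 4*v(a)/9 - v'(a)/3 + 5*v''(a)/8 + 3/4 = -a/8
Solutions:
 v(a) = C1*exp(4*a*(1 - sqrt(11))/15) + C2*exp(4*a*(1 + sqrt(11))/15) - 3*a^2/2 + 81*a/32 - 567/128


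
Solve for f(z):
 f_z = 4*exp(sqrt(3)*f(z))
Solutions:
 f(z) = sqrt(3)*(2*log(-1/(C1 + 4*z)) - log(3))/6


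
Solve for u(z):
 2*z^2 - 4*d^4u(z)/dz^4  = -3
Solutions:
 u(z) = C1 + C2*z + C3*z^2 + C4*z^3 + z^6/720 + z^4/32


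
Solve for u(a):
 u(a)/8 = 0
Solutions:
 u(a) = 0


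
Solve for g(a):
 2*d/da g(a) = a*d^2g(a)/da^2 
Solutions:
 g(a) = C1 + C2*a^3


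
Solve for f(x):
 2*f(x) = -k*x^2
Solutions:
 f(x) = -k*x^2/2


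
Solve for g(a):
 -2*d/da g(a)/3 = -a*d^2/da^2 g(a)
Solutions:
 g(a) = C1 + C2*a^(5/3)


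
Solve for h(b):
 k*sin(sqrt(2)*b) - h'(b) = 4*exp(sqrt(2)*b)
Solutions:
 h(b) = C1 - sqrt(2)*k*cos(sqrt(2)*b)/2 - 2*sqrt(2)*exp(sqrt(2)*b)


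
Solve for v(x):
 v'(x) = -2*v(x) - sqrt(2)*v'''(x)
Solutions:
 v(x) = C1*exp(3^(1/3)*x*(-2^(5/6)*3^(1/3)/(9*sqrt(2) + sqrt(3)*sqrt(sqrt(2) + 54))^(1/3) + 2^(2/3)*(9*sqrt(2) + sqrt(3)*sqrt(sqrt(2) + 54))^(1/3))/12)*sin(3^(1/6)*x*(3*2^(5/6)/(9*sqrt(2) + sqrt(3)*sqrt(sqrt(2) + 54))^(1/3) + 6^(2/3)*(9*sqrt(2) + sqrt(3)*sqrt(sqrt(2) + 54))^(1/3))/12) + C2*exp(3^(1/3)*x*(-2^(5/6)*3^(1/3)/(9*sqrt(2) + sqrt(3)*sqrt(sqrt(2) + 54))^(1/3) + 2^(2/3)*(9*sqrt(2) + sqrt(3)*sqrt(sqrt(2) + 54))^(1/3))/12)*cos(3^(1/6)*x*(3*2^(5/6)/(9*sqrt(2) + sqrt(3)*sqrt(sqrt(2) + 54))^(1/3) + 6^(2/3)*(9*sqrt(2) + sqrt(3)*sqrt(sqrt(2) + 54))^(1/3))/12) + C3*exp(-3^(1/3)*x*(-2^(5/6)*3^(1/3)/(9*sqrt(2) + sqrt(3)*sqrt(sqrt(2) + 54))^(1/3) + 2^(2/3)*(9*sqrt(2) + sqrt(3)*sqrt(sqrt(2) + 54))^(1/3))/6)


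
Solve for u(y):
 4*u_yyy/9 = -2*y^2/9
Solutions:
 u(y) = C1 + C2*y + C3*y^2 - y^5/120


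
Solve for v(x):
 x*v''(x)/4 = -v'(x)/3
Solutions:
 v(x) = C1 + C2/x^(1/3)


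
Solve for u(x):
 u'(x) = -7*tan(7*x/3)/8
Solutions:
 u(x) = C1 + 3*log(cos(7*x/3))/8


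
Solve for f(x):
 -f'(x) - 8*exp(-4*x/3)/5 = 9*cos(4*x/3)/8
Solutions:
 f(x) = C1 - 27*sin(4*x/3)/32 + 6*exp(-4*x/3)/5


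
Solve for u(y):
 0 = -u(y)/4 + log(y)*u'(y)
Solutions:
 u(y) = C1*exp(li(y)/4)


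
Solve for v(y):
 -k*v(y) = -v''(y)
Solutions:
 v(y) = C1*exp(-sqrt(k)*y) + C2*exp(sqrt(k)*y)


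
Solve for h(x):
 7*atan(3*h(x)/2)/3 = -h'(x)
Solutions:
 Integral(1/atan(3*_y/2), (_y, h(x))) = C1 - 7*x/3


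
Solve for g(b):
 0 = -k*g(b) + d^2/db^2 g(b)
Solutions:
 g(b) = C1*exp(-b*sqrt(k)) + C2*exp(b*sqrt(k))


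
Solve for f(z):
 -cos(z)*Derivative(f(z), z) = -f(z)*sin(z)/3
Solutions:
 f(z) = C1/cos(z)^(1/3)


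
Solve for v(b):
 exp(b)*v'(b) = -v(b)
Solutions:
 v(b) = C1*exp(exp(-b))


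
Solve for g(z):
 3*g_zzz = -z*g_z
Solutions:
 g(z) = C1 + Integral(C2*airyai(-3^(2/3)*z/3) + C3*airybi(-3^(2/3)*z/3), z)


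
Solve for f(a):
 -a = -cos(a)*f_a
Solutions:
 f(a) = C1 + Integral(a/cos(a), a)


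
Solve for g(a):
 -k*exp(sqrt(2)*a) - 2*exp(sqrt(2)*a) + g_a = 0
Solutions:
 g(a) = C1 + sqrt(2)*k*exp(sqrt(2)*a)/2 + sqrt(2)*exp(sqrt(2)*a)


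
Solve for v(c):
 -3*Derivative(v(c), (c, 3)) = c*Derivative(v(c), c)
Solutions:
 v(c) = C1 + Integral(C2*airyai(-3^(2/3)*c/3) + C3*airybi(-3^(2/3)*c/3), c)


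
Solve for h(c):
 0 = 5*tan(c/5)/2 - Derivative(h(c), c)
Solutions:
 h(c) = C1 - 25*log(cos(c/5))/2


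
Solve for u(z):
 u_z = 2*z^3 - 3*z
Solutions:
 u(z) = C1 + z^4/2 - 3*z^2/2


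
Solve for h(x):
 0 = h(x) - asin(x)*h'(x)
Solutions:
 h(x) = C1*exp(Integral(1/asin(x), x))


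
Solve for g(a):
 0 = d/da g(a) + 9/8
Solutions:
 g(a) = C1 - 9*a/8


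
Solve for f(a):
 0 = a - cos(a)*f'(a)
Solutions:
 f(a) = C1 + Integral(a/cos(a), a)


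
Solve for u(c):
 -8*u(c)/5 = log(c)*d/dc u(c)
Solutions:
 u(c) = C1*exp(-8*li(c)/5)


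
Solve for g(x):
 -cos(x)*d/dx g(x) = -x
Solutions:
 g(x) = C1 + Integral(x/cos(x), x)


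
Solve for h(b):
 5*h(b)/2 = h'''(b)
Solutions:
 h(b) = C3*exp(2^(2/3)*5^(1/3)*b/2) + (C1*sin(2^(2/3)*sqrt(3)*5^(1/3)*b/4) + C2*cos(2^(2/3)*sqrt(3)*5^(1/3)*b/4))*exp(-2^(2/3)*5^(1/3)*b/4)


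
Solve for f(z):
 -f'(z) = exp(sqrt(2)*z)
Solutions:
 f(z) = C1 - sqrt(2)*exp(sqrt(2)*z)/2


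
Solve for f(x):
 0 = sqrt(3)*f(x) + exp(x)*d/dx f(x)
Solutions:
 f(x) = C1*exp(sqrt(3)*exp(-x))


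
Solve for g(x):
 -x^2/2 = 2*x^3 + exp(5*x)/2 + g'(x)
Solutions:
 g(x) = C1 - x^4/2 - x^3/6 - exp(5*x)/10


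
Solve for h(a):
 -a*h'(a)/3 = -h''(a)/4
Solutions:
 h(a) = C1 + C2*erfi(sqrt(6)*a/3)


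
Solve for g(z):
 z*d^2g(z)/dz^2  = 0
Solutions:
 g(z) = C1 + C2*z


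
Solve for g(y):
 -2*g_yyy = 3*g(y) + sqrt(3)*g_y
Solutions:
 g(y) = C1*exp(2^(1/3)*y*(-2^(1/3)*3^(5/6)/(9 + sqrt(2*sqrt(3) + 81))^(1/3) + 3^(2/3)*(9 + sqrt(2*sqrt(3) + 81))^(1/3))/12)*sin(2^(1/3)*y*(6^(1/3)/(9 + sqrt(2*sqrt(3) + 81))^(1/3) + 3^(1/6)*(9 + sqrt(2*sqrt(3) + 81))^(1/3))/4) + C2*exp(2^(1/3)*y*(-2^(1/3)*3^(5/6)/(9 + sqrt(2*sqrt(3) + 81))^(1/3) + 3^(2/3)*(9 + sqrt(2*sqrt(3) + 81))^(1/3))/12)*cos(2^(1/3)*y*(6^(1/3)/(9 + sqrt(2*sqrt(3) + 81))^(1/3) + 3^(1/6)*(9 + sqrt(2*sqrt(3) + 81))^(1/3))/4) + C3*exp(-2^(1/3)*y*(-2^(1/3)*3^(5/6)/(9 + sqrt(2*sqrt(3) + 81))^(1/3) + 3^(2/3)*(9 + sqrt(2*sqrt(3) + 81))^(1/3))/6)


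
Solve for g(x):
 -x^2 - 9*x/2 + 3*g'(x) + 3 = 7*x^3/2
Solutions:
 g(x) = C1 + 7*x^4/24 + x^3/9 + 3*x^2/4 - x


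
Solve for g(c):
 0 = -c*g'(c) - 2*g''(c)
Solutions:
 g(c) = C1 + C2*erf(c/2)


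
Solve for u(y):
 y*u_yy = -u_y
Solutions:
 u(y) = C1 + C2*log(y)


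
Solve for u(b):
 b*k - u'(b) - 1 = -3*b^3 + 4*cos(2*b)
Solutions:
 u(b) = C1 + 3*b^4/4 + b^2*k/2 - b - 2*sin(2*b)


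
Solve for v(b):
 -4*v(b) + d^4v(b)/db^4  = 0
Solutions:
 v(b) = C1*exp(-sqrt(2)*b) + C2*exp(sqrt(2)*b) + C3*sin(sqrt(2)*b) + C4*cos(sqrt(2)*b)


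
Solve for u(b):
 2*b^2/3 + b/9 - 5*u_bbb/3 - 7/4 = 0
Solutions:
 u(b) = C1 + C2*b + C3*b^2 + b^5/150 + b^4/360 - 7*b^3/40


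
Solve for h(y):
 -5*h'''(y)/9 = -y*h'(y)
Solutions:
 h(y) = C1 + Integral(C2*airyai(15^(2/3)*y/5) + C3*airybi(15^(2/3)*y/5), y)


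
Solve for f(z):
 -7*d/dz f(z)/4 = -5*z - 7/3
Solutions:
 f(z) = C1 + 10*z^2/7 + 4*z/3


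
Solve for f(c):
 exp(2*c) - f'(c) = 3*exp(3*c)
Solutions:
 f(c) = C1 - exp(3*c) + exp(2*c)/2


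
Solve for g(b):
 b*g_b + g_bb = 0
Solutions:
 g(b) = C1 + C2*erf(sqrt(2)*b/2)


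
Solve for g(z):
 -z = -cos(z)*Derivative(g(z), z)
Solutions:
 g(z) = C1 + Integral(z/cos(z), z)


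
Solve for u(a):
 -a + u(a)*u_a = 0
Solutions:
 u(a) = -sqrt(C1 + a^2)
 u(a) = sqrt(C1 + a^2)


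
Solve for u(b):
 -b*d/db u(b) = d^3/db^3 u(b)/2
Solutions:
 u(b) = C1 + Integral(C2*airyai(-2^(1/3)*b) + C3*airybi(-2^(1/3)*b), b)


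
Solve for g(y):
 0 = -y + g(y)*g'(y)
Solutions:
 g(y) = -sqrt(C1 + y^2)
 g(y) = sqrt(C1 + y^2)


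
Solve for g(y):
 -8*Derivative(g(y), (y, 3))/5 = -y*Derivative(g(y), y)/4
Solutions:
 g(y) = C1 + Integral(C2*airyai(10^(1/3)*y/4) + C3*airybi(10^(1/3)*y/4), y)


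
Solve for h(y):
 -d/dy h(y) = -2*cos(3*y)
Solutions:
 h(y) = C1 + 2*sin(3*y)/3


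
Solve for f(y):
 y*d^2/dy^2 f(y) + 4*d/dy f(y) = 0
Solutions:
 f(y) = C1 + C2/y^3


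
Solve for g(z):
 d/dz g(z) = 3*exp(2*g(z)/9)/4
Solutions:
 g(z) = 9*log(-sqrt(-1/(C1 + 3*z))) + 9*log(2)/2 + 9*log(3)
 g(z) = 9*log(-1/(C1 + 3*z))/2 + 9*log(2)/2 + 9*log(3)


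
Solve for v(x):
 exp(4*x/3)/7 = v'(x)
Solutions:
 v(x) = C1 + 3*exp(4*x/3)/28


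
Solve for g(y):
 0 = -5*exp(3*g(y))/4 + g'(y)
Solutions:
 g(y) = log(-1/(C1 + 15*y))/3 + 2*log(2)/3
 g(y) = log((-1/(C1 + 5*y))^(1/3)*(-6^(2/3) - 3*2^(2/3)*3^(1/6)*I)/6)
 g(y) = log((-1/(C1 + 5*y))^(1/3)*(-6^(2/3) + 3*2^(2/3)*3^(1/6)*I)/6)


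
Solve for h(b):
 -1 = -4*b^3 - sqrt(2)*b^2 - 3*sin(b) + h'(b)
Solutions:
 h(b) = C1 + b^4 + sqrt(2)*b^3/3 - b - 3*cos(b)


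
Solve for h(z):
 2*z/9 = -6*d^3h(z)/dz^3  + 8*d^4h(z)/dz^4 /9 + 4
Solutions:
 h(z) = C1 + C2*z + C3*z^2 + C4*exp(27*z/4) - z^4/648 + 241*z^3/2187


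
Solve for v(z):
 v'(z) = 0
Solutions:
 v(z) = C1


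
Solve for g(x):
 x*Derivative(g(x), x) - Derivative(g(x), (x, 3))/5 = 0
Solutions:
 g(x) = C1 + Integral(C2*airyai(5^(1/3)*x) + C3*airybi(5^(1/3)*x), x)


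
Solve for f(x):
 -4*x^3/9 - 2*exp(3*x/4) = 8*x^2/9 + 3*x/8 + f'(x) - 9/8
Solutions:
 f(x) = C1 - x^4/9 - 8*x^3/27 - 3*x^2/16 + 9*x/8 - 8*exp(3*x/4)/3


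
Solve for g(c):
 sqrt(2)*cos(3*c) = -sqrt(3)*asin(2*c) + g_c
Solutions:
 g(c) = C1 + sqrt(3)*(c*asin(2*c) + sqrt(1 - 4*c^2)/2) + sqrt(2)*sin(3*c)/3


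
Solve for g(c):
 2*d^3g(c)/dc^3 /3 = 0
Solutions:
 g(c) = C1 + C2*c + C3*c^2


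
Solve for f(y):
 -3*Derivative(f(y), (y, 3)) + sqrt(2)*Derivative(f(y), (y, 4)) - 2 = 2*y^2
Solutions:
 f(y) = C1 + C2*y + C3*y^2 + C4*exp(3*sqrt(2)*y/2) - y^5/90 - sqrt(2)*y^4/54 - 13*y^3/81


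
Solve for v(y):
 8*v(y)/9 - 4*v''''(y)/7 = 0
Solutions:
 v(y) = C1*exp(-14^(1/4)*sqrt(3)*y/3) + C2*exp(14^(1/4)*sqrt(3)*y/3) + C3*sin(14^(1/4)*sqrt(3)*y/3) + C4*cos(14^(1/4)*sqrt(3)*y/3)


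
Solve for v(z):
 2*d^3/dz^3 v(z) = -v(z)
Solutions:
 v(z) = C3*exp(-2^(2/3)*z/2) + (C1*sin(2^(2/3)*sqrt(3)*z/4) + C2*cos(2^(2/3)*sqrt(3)*z/4))*exp(2^(2/3)*z/4)


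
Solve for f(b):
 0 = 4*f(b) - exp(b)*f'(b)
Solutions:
 f(b) = C1*exp(-4*exp(-b))


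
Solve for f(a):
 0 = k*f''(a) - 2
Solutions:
 f(a) = C1 + C2*a + a^2/k


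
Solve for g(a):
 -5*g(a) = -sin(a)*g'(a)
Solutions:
 g(a) = C1*sqrt(cos(a) - 1)*(cos(a)^2 - 2*cos(a) + 1)/(sqrt(cos(a) + 1)*(cos(a)^2 + 2*cos(a) + 1))


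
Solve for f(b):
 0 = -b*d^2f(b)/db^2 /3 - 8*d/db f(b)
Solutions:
 f(b) = C1 + C2/b^23


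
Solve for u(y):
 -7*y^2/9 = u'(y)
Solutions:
 u(y) = C1 - 7*y^3/27


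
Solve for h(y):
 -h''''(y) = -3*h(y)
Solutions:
 h(y) = C1*exp(-3^(1/4)*y) + C2*exp(3^(1/4)*y) + C3*sin(3^(1/4)*y) + C4*cos(3^(1/4)*y)


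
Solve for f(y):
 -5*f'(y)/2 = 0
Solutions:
 f(y) = C1


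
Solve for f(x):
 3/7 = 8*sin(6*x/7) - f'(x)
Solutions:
 f(x) = C1 - 3*x/7 - 28*cos(6*x/7)/3


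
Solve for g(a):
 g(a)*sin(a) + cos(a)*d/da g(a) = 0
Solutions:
 g(a) = C1*cos(a)


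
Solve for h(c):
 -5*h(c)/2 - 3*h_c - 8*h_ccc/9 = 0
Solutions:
 h(c) = C1*exp(-6^(1/3)*c*(-3^(1/3)*(5 + sqrt(43))^(1/3) + 3*2^(1/3)/(5 + sqrt(43))^(1/3))/8)*sin(3*2^(1/3)*3^(1/6)*c*(2^(1/3)*3^(2/3)/(5 + sqrt(43))^(1/3) + (5 + sqrt(43))^(1/3))/8) + C2*exp(-6^(1/3)*c*(-3^(1/3)*(5 + sqrt(43))^(1/3) + 3*2^(1/3)/(5 + sqrt(43))^(1/3))/8)*cos(3*2^(1/3)*3^(1/6)*c*(2^(1/3)*3^(2/3)/(5 + sqrt(43))^(1/3) + (5 + sqrt(43))^(1/3))/8) + C3*exp(6^(1/3)*c*(-3^(1/3)*(5 + sqrt(43))^(1/3) + 3*2^(1/3)/(5 + sqrt(43))^(1/3))/4)


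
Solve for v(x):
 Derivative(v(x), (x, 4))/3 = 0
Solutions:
 v(x) = C1 + C2*x + C3*x^2 + C4*x^3


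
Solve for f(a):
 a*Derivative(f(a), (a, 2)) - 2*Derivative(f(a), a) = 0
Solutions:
 f(a) = C1 + C2*a^3


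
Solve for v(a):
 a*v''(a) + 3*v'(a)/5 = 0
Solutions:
 v(a) = C1 + C2*a^(2/5)


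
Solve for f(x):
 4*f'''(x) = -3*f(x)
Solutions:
 f(x) = C3*exp(-6^(1/3)*x/2) + (C1*sin(2^(1/3)*3^(5/6)*x/4) + C2*cos(2^(1/3)*3^(5/6)*x/4))*exp(6^(1/3)*x/4)


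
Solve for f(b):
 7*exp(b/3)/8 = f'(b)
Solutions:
 f(b) = C1 + 21*exp(b/3)/8


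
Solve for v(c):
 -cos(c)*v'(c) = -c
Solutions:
 v(c) = C1 + Integral(c/cos(c), c)


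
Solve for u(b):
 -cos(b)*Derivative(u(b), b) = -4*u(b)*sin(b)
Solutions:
 u(b) = C1/cos(b)^4


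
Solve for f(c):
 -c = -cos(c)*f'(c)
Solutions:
 f(c) = C1 + Integral(c/cos(c), c)


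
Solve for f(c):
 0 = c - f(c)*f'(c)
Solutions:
 f(c) = -sqrt(C1 + c^2)
 f(c) = sqrt(C1 + c^2)


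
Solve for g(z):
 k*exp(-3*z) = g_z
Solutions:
 g(z) = C1 - k*exp(-3*z)/3


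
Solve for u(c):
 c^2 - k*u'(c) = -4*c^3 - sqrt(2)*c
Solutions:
 u(c) = C1 + c^4/k + c^3/(3*k) + sqrt(2)*c^2/(2*k)


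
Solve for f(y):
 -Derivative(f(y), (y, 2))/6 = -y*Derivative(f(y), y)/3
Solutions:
 f(y) = C1 + C2*erfi(y)


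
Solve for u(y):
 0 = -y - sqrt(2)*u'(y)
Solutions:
 u(y) = C1 - sqrt(2)*y^2/4


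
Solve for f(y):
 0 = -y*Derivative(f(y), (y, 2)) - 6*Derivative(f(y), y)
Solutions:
 f(y) = C1 + C2/y^5


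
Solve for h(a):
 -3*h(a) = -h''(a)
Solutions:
 h(a) = C1*exp(-sqrt(3)*a) + C2*exp(sqrt(3)*a)


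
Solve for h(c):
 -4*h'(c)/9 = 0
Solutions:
 h(c) = C1


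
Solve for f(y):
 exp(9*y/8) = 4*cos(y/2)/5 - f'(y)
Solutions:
 f(y) = C1 - 8*exp(9*y/8)/9 + 8*sin(y/2)/5


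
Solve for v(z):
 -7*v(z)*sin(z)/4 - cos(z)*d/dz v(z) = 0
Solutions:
 v(z) = C1*cos(z)^(7/4)


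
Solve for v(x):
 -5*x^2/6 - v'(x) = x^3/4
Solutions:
 v(x) = C1 - x^4/16 - 5*x^3/18


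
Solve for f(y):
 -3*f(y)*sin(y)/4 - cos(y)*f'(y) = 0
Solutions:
 f(y) = C1*cos(y)^(3/4)


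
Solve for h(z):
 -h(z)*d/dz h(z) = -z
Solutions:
 h(z) = -sqrt(C1 + z^2)
 h(z) = sqrt(C1 + z^2)


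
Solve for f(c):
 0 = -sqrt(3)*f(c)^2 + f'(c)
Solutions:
 f(c) = -1/(C1 + sqrt(3)*c)


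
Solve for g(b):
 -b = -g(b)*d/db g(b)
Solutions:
 g(b) = -sqrt(C1 + b^2)
 g(b) = sqrt(C1 + b^2)


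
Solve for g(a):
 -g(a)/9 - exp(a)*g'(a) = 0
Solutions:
 g(a) = C1*exp(exp(-a)/9)


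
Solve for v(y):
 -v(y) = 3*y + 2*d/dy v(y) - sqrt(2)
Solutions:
 v(y) = C1*exp(-y/2) - 3*y + sqrt(2) + 6


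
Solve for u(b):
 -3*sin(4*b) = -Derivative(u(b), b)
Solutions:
 u(b) = C1 - 3*cos(4*b)/4


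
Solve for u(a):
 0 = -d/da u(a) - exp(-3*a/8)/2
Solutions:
 u(a) = C1 + 4*exp(-3*a/8)/3


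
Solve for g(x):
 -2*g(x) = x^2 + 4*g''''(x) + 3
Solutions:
 g(x) = -x^2/2 + (C1*sin(2^(1/4)*x/2) + C2*cos(2^(1/4)*x/2))*exp(-2^(1/4)*x/2) + (C3*sin(2^(1/4)*x/2) + C4*cos(2^(1/4)*x/2))*exp(2^(1/4)*x/2) - 3/2


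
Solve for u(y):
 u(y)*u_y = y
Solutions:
 u(y) = -sqrt(C1 + y^2)
 u(y) = sqrt(C1 + y^2)


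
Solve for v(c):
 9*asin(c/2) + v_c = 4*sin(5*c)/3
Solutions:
 v(c) = C1 - 9*c*asin(c/2) - 9*sqrt(4 - c^2) - 4*cos(5*c)/15


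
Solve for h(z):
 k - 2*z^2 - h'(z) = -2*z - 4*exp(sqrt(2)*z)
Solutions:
 h(z) = C1 + k*z - 2*z^3/3 + z^2 + 2*sqrt(2)*exp(sqrt(2)*z)


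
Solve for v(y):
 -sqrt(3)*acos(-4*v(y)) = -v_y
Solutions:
 Integral(1/acos(-4*_y), (_y, v(y))) = C1 + sqrt(3)*y


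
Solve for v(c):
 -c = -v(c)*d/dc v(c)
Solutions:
 v(c) = -sqrt(C1 + c^2)
 v(c) = sqrt(C1 + c^2)


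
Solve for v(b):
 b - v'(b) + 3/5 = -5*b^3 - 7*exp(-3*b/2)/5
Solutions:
 v(b) = C1 + 5*b^4/4 + b^2/2 + 3*b/5 - 14*exp(-3*b/2)/15


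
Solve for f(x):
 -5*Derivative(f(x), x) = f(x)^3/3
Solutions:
 f(x) = -sqrt(30)*sqrt(-1/(C1 - x))/2
 f(x) = sqrt(30)*sqrt(-1/(C1 - x))/2


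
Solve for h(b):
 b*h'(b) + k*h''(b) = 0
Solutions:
 h(b) = C1 + C2*sqrt(k)*erf(sqrt(2)*b*sqrt(1/k)/2)


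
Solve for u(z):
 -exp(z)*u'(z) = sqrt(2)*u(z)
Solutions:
 u(z) = C1*exp(sqrt(2)*exp(-z))


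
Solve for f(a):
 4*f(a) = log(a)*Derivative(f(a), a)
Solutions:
 f(a) = C1*exp(4*li(a))


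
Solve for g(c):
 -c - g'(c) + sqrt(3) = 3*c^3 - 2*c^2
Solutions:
 g(c) = C1 - 3*c^4/4 + 2*c^3/3 - c^2/2 + sqrt(3)*c


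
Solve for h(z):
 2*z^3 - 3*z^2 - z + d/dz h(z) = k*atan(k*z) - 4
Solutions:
 h(z) = C1 + k*Piecewise((z*atan(k*z) - log(k^2*z^2 + 1)/(2*k), Ne(k, 0)), (0, True)) - z^4/2 + z^3 + z^2/2 - 4*z


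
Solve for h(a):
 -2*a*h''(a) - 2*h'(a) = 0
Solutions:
 h(a) = C1 + C2*log(a)


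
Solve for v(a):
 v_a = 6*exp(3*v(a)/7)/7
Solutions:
 v(a) = 7*log(-1/(C1 + 18*a))/3 + 14*log(7)/3
 v(a) = 7*log((-1/(C1 + 6*a))^(1/3)*(-21^(2/3) - 3*3^(1/6)*7^(2/3)*I)/6)
 v(a) = 7*log((-1/(C1 + 6*a))^(1/3)*(-21^(2/3) + 3*3^(1/6)*7^(2/3)*I)/6)


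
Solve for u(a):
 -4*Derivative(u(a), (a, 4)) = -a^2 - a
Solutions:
 u(a) = C1 + C2*a + C3*a^2 + C4*a^3 + a^6/1440 + a^5/480


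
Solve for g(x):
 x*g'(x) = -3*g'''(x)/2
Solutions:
 g(x) = C1 + Integral(C2*airyai(-2^(1/3)*3^(2/3)*x/3) + C3*airybi(-2^(1/3)*3^(2/3)*x/3), x)


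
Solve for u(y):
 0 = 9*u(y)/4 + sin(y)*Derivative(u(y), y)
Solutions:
 u(y) = C1*(cos(y) + 1)^(9/8)/(cos(y) - 1)^(9/8)


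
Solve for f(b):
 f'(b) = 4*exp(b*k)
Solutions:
 f(b) = C1 + 4*exp(b*k)/k


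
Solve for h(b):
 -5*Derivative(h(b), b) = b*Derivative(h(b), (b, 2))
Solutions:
 h(b) = C1 + C2/b^4


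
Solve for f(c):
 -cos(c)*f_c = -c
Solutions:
 f(c) = C1 + Integral(c/cos(c), c)


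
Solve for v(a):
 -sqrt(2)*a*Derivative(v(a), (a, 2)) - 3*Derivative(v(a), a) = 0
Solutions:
 v(a) = C1 + C2*a^(1 - 3*sqrt(2)/2)


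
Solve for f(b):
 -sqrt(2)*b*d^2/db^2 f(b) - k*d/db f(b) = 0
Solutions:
 f(b) = C1 + b^(-sqrt(2)*re(k)/2 + 1)*(C2*sin(sqrt(2)*log(b)*Abs(im(k))/2) + C3*cos(sqrt(2)*log(b)*im(k)/2))


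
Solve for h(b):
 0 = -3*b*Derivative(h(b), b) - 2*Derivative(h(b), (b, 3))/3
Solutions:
 h(b) = C1 + Integral(C2*airyai(-6^(2/3)*b/2) + C3*airybi(-6^(2/3)*b/2), b)
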